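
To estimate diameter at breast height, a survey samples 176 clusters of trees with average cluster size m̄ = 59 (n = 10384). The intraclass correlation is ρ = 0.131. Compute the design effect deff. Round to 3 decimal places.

8.598

deff = 1 + (59 − 1)·0.131 = 1 + 7.598 = 8.598.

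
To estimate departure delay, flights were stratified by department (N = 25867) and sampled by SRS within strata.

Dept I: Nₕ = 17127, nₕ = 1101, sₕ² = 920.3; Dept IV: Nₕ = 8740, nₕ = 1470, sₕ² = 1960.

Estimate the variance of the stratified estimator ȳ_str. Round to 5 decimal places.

0.46951

Var(ȳ_str) = Σₕ Wₕ²(1 − fₕ)sₕ²/nₕ with Wₕ = Nₕ/N, N = 25867.
Dept I: Wₕ = 0.66211776; term = 0.66211776²·(1 − 0.06428446)·920.3/1101 = 0.34289126.
Dept IV: Wₕ = 0.33788224; term = 0.33788224²·(1 − 0.16819222)·1960/1470 = 0.12661713.
Sum = 0.46950839.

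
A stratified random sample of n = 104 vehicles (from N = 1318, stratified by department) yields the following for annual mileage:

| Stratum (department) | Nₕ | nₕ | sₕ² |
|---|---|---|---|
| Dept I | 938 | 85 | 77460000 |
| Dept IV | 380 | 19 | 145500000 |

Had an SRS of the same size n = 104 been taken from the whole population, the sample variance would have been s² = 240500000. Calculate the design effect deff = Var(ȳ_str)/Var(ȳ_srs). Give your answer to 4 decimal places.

0.4810

Var(ȳ_str) = Σ Wₕ²(1−fₕ)sₕ²/nₕ with Wₕ = Nₕ/1318:
  Dept I: (938/1318)²·(1−85/938)·77460000/85 = 419739.28
  Dept IV: (380/1318)²·(1−19/380)·145500000/19 = 604740.94
  → Var(ȳ_str) = 1.0244802 × 10^6.
Var(ȳ_srs) = (1 − 104/1318)·240500000/104 = 2.1300266 × 10^6.
deff = (1.0244802 × 10^6) / (2.1300266 × 10^6) = 0.4810.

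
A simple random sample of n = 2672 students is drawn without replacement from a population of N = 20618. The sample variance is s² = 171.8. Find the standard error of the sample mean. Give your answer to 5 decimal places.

0.23657

Under SRS without replacement, Var(ȳ) = (1 − f)·s²/n with f = n/N = 2672/20618 = 0.12959550.
Var(ȳ) = (1 − 0.12959550)·171.8/2672 = 0.87040450·0.064296407 = 0.055963882.
SE(ȳ) = √(0.055963882) = 0.23657.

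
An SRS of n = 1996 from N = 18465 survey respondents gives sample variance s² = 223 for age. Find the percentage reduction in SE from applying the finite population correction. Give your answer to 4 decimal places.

f = n/N = 1996/18465 = 0.10809640.
SE_no-fpc = √(s²/n) = 0.33425058; SE_fpc = √((1−f)s²/n) = 0.31566841.
Ratio = √(1−f) = 0.94440648. Reduction = 100·(1 − 0.94440648) = 5.5594%.

5.5594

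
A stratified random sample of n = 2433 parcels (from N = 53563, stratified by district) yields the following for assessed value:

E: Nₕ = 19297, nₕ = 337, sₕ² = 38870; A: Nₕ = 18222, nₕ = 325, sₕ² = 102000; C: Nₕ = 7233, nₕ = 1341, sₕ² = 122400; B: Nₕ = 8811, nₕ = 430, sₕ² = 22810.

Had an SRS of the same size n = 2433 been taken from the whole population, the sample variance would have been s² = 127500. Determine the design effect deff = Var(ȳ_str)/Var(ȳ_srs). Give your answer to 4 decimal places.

Var(ȳ_str) = Σ Wₕ²(1−fₕ)sₕ²/nₕ with Wₕ = Nₕ/53563:
  E: (19297/53563)²·(1−337/19297)·38870/337 = 14.708994
  A: (18222/53563)²·(1−325/18222)·102000/325 = 35.674944
  C: (7233/53563)²·(1−1341/7233)·122400/1341 = 1.3558263
  B: (8811/53563)²·(1−430/8811)·22810/430 = 1.3653629
  → Var(ȳ_str) = 53.105127.
Var(ȳ_srs) = (1 − 2433/53563)·127500/2433 = 50.024064.
deff = 53.105127 / 50.024064 = 1.0616.

1.0616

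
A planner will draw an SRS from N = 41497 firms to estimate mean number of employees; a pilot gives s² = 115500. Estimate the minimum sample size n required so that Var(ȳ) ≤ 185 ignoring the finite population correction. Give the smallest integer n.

625

Without fpc, n₀ = s²/D = 115500/185 = 624.3243.
Rounding up, n = 625.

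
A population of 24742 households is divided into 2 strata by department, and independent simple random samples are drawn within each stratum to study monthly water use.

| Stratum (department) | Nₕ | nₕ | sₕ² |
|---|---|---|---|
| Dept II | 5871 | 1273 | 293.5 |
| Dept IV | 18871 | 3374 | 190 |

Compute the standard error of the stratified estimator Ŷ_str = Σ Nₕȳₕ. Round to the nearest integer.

Var(Ŷ_str) = Σₕ Nₕ²(1 − fₕ)sₕ²/nₕ.
Dept II: 5871²·(1 − 1273/5871)·293.5/1273 = 6.2238734 × 10^6.
Dept IV: 18871²·(1 − 3374/18871)·190/3374 = 1.6468387 × 10^7.
Sum = 2.269226 × 10^7.
SE = √(2.269226 × 10^7) = 4764.

4764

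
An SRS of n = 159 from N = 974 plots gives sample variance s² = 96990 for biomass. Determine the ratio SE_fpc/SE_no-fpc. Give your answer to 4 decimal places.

0.9147

f = n/N = 159/974 = 0.16324435.
SE_no-fpc = √(s²/n) = 24.698178; SE_fpc = √((1−f)s²/n) = 22.592498.
Ratio = √(1−f) = 0.91474349.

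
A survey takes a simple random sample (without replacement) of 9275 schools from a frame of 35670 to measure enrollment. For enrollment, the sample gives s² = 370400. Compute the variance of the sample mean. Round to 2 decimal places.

29.55

Under SRS without replacement, Var(ȳ) = (1 − f)·s²/n with f = n/N = 9275/35670 = 0.26002243.
Var(ȳ) = (1 − 0.26002243)·370400/9275 = 0.73997757·39.93531 = 29.551234.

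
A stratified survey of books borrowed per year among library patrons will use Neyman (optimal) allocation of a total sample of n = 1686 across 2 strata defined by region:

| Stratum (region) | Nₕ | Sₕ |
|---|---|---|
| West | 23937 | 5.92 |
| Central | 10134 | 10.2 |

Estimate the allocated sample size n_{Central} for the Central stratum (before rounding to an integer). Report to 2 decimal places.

Neyman allocation: nₕ = n·NₕSₕ / Σⱼ NⱼSⱼ.
Σ NⱼSⱼ = 23937·5.92 + 10134·10.2 = 245073.84.
n_{Central} = 1686·10134·10.2 / 245073.84 = 711.12.

711.12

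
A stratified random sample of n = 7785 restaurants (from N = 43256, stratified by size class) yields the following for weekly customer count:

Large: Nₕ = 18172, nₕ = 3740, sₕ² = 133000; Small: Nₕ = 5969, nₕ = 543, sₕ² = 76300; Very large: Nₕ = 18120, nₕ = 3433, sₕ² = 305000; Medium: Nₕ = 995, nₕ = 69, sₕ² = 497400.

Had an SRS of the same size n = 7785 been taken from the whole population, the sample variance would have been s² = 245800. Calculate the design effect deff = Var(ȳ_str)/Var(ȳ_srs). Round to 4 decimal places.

0.9116

Var(ȳ_str) = Σ Wₕ²(1−fₕ)sₕ²/nₕ with Wₕ = Nₕ/43256:
  Large: (18172/43256)²·(1−3740/18172)·133000/3740 = 4.9844423
  Small: (5969/43256)²·(1−543/5969)·76300/543 = 2.4322789
  Very large: (18120/43256)²·(1−3433/18120)·305000/3433 = 12.636436
  Medium: (995/43256)²·(1−69/995)·497400/69 = 3.5497523
  → Var(ȳ_str) = 23.60291.
Var(ȳ_srs) = (1 − 7785/43256)·245800/7785 = 25.89109.
deff = 23.60291 / 25.89109 = 0.9116.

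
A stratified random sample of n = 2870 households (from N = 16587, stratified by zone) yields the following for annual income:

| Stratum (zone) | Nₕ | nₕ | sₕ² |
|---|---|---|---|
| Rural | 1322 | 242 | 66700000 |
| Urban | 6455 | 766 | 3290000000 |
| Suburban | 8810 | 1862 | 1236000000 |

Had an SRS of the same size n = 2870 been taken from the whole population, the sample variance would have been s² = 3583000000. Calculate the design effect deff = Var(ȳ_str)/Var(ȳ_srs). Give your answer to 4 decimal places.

Var(ȳ_str) = Σ Wₕ²(1−fₕ)sₕ²/nₕ with Wₕ = Nₕ/16587:
  Rural: (1322/16587)²·(1−242/1322)·66700000/242 = 1430.3094
  Urban: (6455/16587)²·(1−766/6455)·3290000000/766 = 573275.81
  Suburban: (8810/16587)²·(1−1862/8810)·1236000000/1862 = 147685.83
  → Var(ȳ_str) = 722391.95.
Var(ȳ_srs) = (1 − 2870/16587)·3583000000/2870 = 1.0324195 × 10^6.
deff = 722391.95 / (1.0324195 × 10^6) = 0.6997.

0.6997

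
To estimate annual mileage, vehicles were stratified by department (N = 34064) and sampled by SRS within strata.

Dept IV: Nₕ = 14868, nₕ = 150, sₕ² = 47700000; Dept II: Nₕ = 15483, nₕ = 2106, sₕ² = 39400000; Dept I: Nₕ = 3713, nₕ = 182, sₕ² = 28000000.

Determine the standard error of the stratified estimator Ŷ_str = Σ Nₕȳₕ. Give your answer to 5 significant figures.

Var(Ŷ_str) = Σₕ Nₕ²(1 − fₕ)sₕ²/nₕ.
Dept IV: 14868²·(1 − 150/14868)·47700000/150 = 6.9587057 × 10^13.
Dept II: 15483²·(1 − 2106/15483)·39400000/2106 = 3.8748215 × 10^12.
Dept I: 3713²·(1 − 182/3713)·28000000/182 = 2.0170158 × 10^12.
Sum = 7.5478894 × 10^13.
SE = √(7.5478894 × 10^13) = 8.6879 × 10^6.

8.6879 × 10^6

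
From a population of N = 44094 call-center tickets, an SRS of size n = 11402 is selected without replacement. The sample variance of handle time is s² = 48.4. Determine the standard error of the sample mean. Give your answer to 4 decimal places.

0.0561

Under SRS without replacement, Var(ȳ) = (1 − f)·s²/n with f = n/N = 11402/44094 = 0.25858393.
Var(ȳ) = (1 − 0.25858393)·48.4/11402 = 0.74141607·0.0042448693 = 0.0031472143.
SE(ȳ) = √(0.0031472143) = 0.0561.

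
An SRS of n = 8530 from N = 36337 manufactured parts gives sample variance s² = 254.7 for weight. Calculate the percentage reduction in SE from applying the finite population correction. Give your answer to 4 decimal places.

f = n/N = 8530/36337 = 0.23474695.
SE_no-fpc = √(s²/n) = 0.1727985; SE_fpc = √((1−f)s²/n) = 0.15116195.
Ratio = √(1−f) = 0.87478743. Reduction = 100·(1 − 0.87478743) = 12.5213%.

12.5213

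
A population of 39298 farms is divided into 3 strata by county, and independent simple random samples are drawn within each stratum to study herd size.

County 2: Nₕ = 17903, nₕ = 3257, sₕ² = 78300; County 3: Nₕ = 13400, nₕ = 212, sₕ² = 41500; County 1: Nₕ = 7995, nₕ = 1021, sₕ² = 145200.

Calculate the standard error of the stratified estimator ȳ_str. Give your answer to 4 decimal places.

5.6229

Var(ȳ_str) = Σₕ Wₕ²(1 − fₕ)sₕ²/nₕ with Wₕ = Nₕ/N, N = 39298.
County 2: Wₕ = 0.45557026; term = 0.45557026²·(1 − 0.18192482)·78300/3257 = 4.0817645.
County 3: Wₕ = 0.34098427; term = 0.34098427²·(1 − 0.01582090)·41500/212 = 22.400364.
County 1: Wₕ = 0.20344547; term = 0.20344547²·(1 − 0.12770482)·145200/1021 = 5.1345264.
Sum = 31.616655.
SE = √(31.616655) = 5.6229.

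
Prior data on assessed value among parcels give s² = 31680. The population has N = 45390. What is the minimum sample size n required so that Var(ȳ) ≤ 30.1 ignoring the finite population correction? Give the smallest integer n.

1053

Without fpc, n₀ = s²/D = 31680/30.1 = 1052.4917.
Rounding up, n = 1053.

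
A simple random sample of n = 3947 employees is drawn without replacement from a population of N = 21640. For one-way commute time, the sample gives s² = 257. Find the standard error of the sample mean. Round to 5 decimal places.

0.23073

Under SRS without replacement, Var(ȳ) = (1 − f)·s²/n with f = n/N = 3947/21640 = 0.18239372.
Var(ȳ) = (1 − 0.18239372)·257/3947 = 0.81760628·0.065112744 = 0.053236589.
SE(ȳ) = √(0.053236589) = 0.23073.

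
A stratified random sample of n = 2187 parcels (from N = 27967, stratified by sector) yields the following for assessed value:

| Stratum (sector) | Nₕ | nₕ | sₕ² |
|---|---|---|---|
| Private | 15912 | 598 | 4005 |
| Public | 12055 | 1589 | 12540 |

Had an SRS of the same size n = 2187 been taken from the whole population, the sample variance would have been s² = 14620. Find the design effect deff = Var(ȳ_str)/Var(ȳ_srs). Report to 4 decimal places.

Var(ȳ_str) = Σ Wₕ²(1−fₕ)sₕ²/nₕ with Wₕ = Nₕ/27967:
  Private: (15912/27967)²·(1−598/15912)·4005/598 = 2.0865221
  Public: (12055/27967)²·(1−1589/12055)·12540/1589 = 1.2730042
  → Var(ȳ_str) = 3.3595263.
Var(ȳ_srs) = (1 − 2187/27967)·14620/2187 = 6.1621976.
deff = 3.3595263 / 6.1621976 = 0.5452.

0.5452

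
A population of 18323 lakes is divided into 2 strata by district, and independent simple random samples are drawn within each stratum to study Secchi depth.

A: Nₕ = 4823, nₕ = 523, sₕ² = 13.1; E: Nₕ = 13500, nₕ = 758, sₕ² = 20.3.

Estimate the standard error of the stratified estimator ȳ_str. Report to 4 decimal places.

0.1236

Var(ȳ_str) = Σₕ Wₕ²(1 − fₕ)sₕ²/nₕ with Wₕ = Nₕ/N, N = 18323.
A: Wₕ = 0.26322109; term = 0.26322109²·(1 − 0.10843873)·13.1/523 = 0.0015472559.
E: Wₕ = 0.73677891; term = 0.73677891²·(1 − 0.05614815)·20.3/758 = 0.013721609.
Sum = 0.015268865.
SE = √(0.015268865) = 0.1236.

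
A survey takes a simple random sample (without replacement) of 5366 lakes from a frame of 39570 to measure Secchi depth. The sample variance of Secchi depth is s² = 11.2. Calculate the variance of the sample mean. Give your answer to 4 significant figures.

Under SRS without replacement, Var(ȳ) = (1 − f)·s²/n with f = n/N = 5366/39570 = 0.13560778.
Var(ȳ) = (1 − 0.13560778)·11.2/5366 = 0.86439222·0.0020872158 = 0.0018041731.

0.001804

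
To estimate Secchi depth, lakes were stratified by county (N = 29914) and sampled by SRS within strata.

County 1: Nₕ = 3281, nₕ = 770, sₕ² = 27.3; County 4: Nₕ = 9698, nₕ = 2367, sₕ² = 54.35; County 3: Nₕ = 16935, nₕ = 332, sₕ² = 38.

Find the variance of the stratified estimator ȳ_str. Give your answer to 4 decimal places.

0.0381

Var(ȳ_str) = Σₕ Wₕ²(1 − fₕ)sₕ²/nₕ with Wₕ = Nₕ/N, N = 29914.
County 1: Wₕ = 0.10968109; term = 0.10968109²·(1 − 0.23468455)·27.3/770 = 3.2641934 × 10^-4.
County 4: Wₕ = 0.32419603; term = 0.32419603²·(1 − 0.24407094)·54.35/2367 = 0.0018243061.
County 3: Wₕ = 0.56612289; term = 0.56612289²·(1 − 0.01960437)·38/332 = 0.035964026.
Sum = 0.038114751.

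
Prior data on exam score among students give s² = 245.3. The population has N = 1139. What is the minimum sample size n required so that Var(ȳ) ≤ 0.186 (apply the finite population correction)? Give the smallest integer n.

Without fpc, n₀ = s²/D = 245.3/0.186 = 1318.8172.
With fpc, (1 − n/N)·s²/n ≤ D requires n ≥ n₀/(1 + n₀/N) = 1318.8172/(1 + 1318.8172/1139) = 611.1654.
Rounding up, n = 612.

612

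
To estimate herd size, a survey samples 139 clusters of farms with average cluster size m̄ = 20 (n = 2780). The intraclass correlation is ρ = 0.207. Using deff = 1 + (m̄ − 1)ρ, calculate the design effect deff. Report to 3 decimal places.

4.933

deff = 1 + (20 − 1)·0.207 = 1 + 3.933 = 4.933.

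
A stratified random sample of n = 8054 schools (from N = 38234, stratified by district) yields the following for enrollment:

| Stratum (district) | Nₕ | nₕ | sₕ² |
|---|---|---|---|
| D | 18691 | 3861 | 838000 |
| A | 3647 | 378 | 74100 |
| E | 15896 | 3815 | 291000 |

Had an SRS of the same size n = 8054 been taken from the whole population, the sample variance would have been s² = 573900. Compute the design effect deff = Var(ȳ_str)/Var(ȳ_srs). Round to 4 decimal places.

Var(ȳ_str) = Σ Wₕ²(1−fₕ)sₕ²/nₕ with Wₕ = Nₕ/38234:
  D: (18691/38234)²·(1−3861/18691)·838000/3861 = 41.154605
  A: (3647/38234)²·(1−378/3647)·74100/378 = 1.5987392
  E: (15896/38234)²·(1−3815/15896)·291000/3815 = 10.020507
  → Var(ȳ_str) = 52.773851.
Var(ȳ_srs) = (1 − 8054/38234)·573900/8054 = 56.246318.
deff = 52.773851 / 56.246318 = 0.9383.

0.9383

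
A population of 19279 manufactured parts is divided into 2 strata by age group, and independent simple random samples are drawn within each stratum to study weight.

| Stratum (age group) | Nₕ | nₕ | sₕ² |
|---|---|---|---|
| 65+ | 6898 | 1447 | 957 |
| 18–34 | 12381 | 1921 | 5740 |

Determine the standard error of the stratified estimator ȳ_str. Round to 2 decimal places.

1.05

Var(ȳ_str) = Σₕ Wₕ²(1 − fₕ)sₕ²/nₕ with Wₕ = Nₕ/N, N = 19279.
65+: Wₕ = 0.35779864; term = 0.35779864²·(1 − 0.20977095)·957/1447 = 0.066907341.
18–34: Wₕ = 0.64220136; term = 0.64220136²·(1 − 0.15515710)·5740/1921 = 1.0411251.
Sum = 1.1080324.
SE = √(1.1080324) = 1.05.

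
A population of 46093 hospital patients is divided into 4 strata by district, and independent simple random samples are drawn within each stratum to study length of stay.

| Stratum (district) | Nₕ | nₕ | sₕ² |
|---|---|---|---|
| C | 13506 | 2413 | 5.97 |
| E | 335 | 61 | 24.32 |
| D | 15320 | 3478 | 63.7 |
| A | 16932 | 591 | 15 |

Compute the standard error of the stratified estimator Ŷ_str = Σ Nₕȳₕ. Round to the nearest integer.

3279

Var(Ŷ_str) = Σₕ Nₕ²(1 − fₕ)sₕ²/nₕ.
C: 13506²·(1 − 2413/13506)·5.97/2413 = 370674.55.
E: 335²·(1 − 61/335)·24.32/61 = 36595.62.
D: 15320²·(1 − 3478/15320)·63.7/3478 = 3.3227195 × 10^6.
A: 16932²·(1 − 591/16932)·15/591 = 7.0224825 × 10^6.
Sum = 1.0752472 × 10^7.
SE = √(1.0752472 × 10^7) = 3279.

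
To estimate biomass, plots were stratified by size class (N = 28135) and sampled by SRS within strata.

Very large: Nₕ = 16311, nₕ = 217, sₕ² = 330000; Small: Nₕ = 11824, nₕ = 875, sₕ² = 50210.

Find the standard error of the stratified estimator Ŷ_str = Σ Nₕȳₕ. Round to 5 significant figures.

637680

Var(Ŷ_str) = Σₕ Nₕ²(1 − fₕ)sₕ²/nₕ.
Very large: 16311²·(1 − 217/16311)·330000/217 = 3.9920759 × 10^11.
Small: 11824²·(1 − 875/11824)·50210/875 = 7.4288407 × 10^9.
Sum = 4.0663643 × 10^11.
SE = √(4.0663643 × 10^11) = 637680.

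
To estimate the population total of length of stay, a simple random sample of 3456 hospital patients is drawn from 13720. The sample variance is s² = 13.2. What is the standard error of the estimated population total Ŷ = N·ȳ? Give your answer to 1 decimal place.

Var(Ŷ) = N²·Var(ȳ) = N²·(1 − n/N)·s²/n.
f = 3456/13720 = 0.25189504; Var(ȳ) = 0.74810496·13.2/3456 = 0.0028573453.
Var(Ŷ) = 13720² · 0.0028573453 = 537862.11.
SE(Ŷ) = √(537862.11) = 733.4.

733.4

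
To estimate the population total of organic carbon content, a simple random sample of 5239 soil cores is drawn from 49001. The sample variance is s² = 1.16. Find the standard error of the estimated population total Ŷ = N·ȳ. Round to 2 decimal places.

Var(Ŷ) = N²·Var(ȳ) = N²·(1 − n/N)·s²/n.
f = 5239/49001 = 0.10691619; Var(ȳ) = 0.89308381·1.16/5239 = 1.9774331 × 10^-4.
Var(Ŷ) = 49001² · (1.9774331 × 10^-4) = 474801.07.
SE(Ŷ) = √(474801.07) = 689.06.

689.06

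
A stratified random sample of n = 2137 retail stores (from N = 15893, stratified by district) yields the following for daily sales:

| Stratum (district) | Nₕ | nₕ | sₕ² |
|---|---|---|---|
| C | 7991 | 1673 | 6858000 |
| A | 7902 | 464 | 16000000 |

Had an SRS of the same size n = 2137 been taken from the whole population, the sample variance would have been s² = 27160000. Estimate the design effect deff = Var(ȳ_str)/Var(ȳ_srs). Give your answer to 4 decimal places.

Var(ȳ_str) = Σ Wₕ²(1−fₕ)sₕ²/nₕ with Wₕ = Nₕ/15893:
  C: (7991/15893)²·(1−1673/7991)·6858000/1673 = 819.35201
  A: (7902/15893)²·(1−464/7902)·16000000/464 = 8023.8617
  → Var(ȳ_str) = 8843.2137.
Var(ȳ_srs) = (1 − 2137/15893)·27160000/2137 = 11000.477.
deff = 8843.2137 / 11000.477 = 0.8039.

0.8039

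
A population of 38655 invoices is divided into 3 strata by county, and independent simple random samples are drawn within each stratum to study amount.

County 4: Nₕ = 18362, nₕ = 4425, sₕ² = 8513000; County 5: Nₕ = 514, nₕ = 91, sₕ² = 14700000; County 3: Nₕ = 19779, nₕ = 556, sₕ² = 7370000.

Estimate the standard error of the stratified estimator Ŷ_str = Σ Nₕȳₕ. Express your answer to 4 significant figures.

2.360 × 10^6

Var(Ŷ_str) = Σₕ Nₕ²(1 − fₕ)sₕ²/nₕ.
County 4: 18362²·(1 − 4425/18362)·8513000/4425 = 4.9233265 × 10^11.
County 5: 514²·(1 − 91/514)·14700000/91 = 3.5122015 × 10^10.
County 3: 19779²·(1 − 556/19779)·7370000/556 = 5.0398568 × 10^12.
Sum = 5.5673115 × 10^12.
SE = √(5.5673115 × 10^12) = 2.360 × 10^6.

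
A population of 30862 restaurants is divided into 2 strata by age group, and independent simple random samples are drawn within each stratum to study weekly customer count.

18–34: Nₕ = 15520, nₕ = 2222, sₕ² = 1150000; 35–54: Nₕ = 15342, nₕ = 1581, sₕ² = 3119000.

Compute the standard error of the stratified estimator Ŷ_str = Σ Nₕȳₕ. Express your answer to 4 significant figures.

Var(Ŷ_str) = Σₕ Nₕ²(1 − fₕ)sₕ²/nₕ.
18–34: 15520²·(1 − 2222/15520)·1150000/2222 = 1.068149 × 10^11.
35–54: 15342²·(1 − 1581/15342)·3119000/1581 = 4.1650045 × 10^11.
Sum = 5.2331535 × 10^11.
SE = √(5.2331535 × 10^11) = 723400.

723400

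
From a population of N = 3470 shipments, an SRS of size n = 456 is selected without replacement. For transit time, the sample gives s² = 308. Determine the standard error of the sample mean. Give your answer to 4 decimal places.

0.7659

Under SRS without replacement, Var(ȳ) = (1 − f)·s²/n with f = n/N = 456/3470 = 0.13141210.
Var(ȳ) = (1 − 0.13141210)·308/456 = 0.86858790·0.6754386 = 0.58667779.
SE(ȳ) = √(0.58667779) = 0.7659.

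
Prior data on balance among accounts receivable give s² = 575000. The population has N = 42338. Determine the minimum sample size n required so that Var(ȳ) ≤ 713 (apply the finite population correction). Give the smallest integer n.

Without fpc, n₀ = s²/D = 575000/713 = 806.4516.
With fpc, (1 − n/N)·s²/n ≤ D requires n ≥ n₀/(1 + n₀/N) = 806.4516/(1 + 806.4516/42338) = 791.3775.
Rounding up, n = 792.

792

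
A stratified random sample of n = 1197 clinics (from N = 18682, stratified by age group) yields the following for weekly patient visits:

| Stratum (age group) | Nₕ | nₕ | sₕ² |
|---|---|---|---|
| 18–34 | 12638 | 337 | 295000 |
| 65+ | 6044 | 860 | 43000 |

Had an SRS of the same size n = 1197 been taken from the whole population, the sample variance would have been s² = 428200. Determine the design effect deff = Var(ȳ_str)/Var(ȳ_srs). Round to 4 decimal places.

1.1780

Var(ȳ_str) = Σ Wₕ²(1−fₕ)sₕ²/nₕ with Wₕ = Nₕ/18682:
  18–34: (12638/18682)²·(1−337/12638)·295000/337 = 389.9098
  65+: (6044/18682)²·(1−860/6044)·43000/860 = 4.4886187
  → Var(ȳ_str) = 394.39842.
Var(ȳ_srs) = (1 − 1197/18682)·428200/1197 = 334.80719.
deff = 394.39842 / 334.80719 = 1.1780.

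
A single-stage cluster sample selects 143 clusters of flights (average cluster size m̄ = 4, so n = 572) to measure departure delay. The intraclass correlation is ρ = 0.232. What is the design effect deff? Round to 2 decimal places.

1.70

deff = 1 + (4 − 1)·0.232 = 1 + 0.696 = 1.696.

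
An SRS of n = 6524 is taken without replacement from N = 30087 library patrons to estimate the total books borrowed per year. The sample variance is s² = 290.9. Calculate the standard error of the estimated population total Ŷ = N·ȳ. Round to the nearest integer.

5622

Var(Ŷ) = N²·Var(ȳ) = N²·(1 − n/N)·s²/n.
f = 6524/30087 = 0.21683784; Var(ȳ) = 0.78316216·290.9/6524 = 0.034920581.
Var(Ŷ) = 30087² · 0.034920581 = 3.1611073 × 10^7.
SE(Ŷ) = √(3.1611073 × 10^7) = 5622.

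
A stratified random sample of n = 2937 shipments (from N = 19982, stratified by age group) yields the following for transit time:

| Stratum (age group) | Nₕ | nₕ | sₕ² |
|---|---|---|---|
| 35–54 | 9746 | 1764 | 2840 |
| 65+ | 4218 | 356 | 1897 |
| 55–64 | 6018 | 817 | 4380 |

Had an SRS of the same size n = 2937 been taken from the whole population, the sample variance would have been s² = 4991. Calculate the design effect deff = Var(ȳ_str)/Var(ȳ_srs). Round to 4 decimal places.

Var(ȳ_str) = Σ Wₕ²(1−fₕ)sₕ²/nₕ with Wₕ = Nₕ/19982:
  35–54: (9746/19982)²·(1−1764/9746)·2840/1764 = 0.31367505
  65+: (4218/19982)²·(1−356/4218)·1897/356 = 0.21739936
  55–64: (6018/19982)²·(1−817/6018)·4380/817 = 0.42025528
  → Var(ȳ_str) = 0.95132969.
Var(ȳ_srs) = (1 − 2937/19982)·4991/2937 = 1.4495783.
deff = 0.95132969 / 1.4495783 = 0.6563.

0.6563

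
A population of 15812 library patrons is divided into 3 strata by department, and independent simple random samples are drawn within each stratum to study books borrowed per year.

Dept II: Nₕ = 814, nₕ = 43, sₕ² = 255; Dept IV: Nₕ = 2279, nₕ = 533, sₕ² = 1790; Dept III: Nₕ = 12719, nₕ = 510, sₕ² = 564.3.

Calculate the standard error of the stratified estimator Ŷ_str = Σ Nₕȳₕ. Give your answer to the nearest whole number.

Var(Ŷ_str) = Σₕ Nₕ²(1 − fₕ)sₕ²/nₕ.
Dept II: 814²·(1 − 43/814)·255/43 = 3.7217784 × 10^6.
Dept IV: 2279²·(1 − 533/2279)·1790/533 = 1.3363321 × 10^7.
Dept III: 12719²·(1 − 510/12719)·564.3/510 = 1.7181969 × 10^8.
Sum = 1.8890479 × 10^8.
SE = √(1.8890479 × 10^8) = 13744.

13744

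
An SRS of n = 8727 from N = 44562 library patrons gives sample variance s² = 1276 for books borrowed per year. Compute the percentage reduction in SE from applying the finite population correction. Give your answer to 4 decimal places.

f = n/N = 8727/44562 = 0.19583950.
SE_no-fpc = √(s²/n) = 0.38237796; SE_fpc = √((1−f)s²/n) = 0.34289742.
Ratio = √(1−f) = 0.89674996. Reduction = 100·(1 − 0.89674996) = 10.3250%.

10.3250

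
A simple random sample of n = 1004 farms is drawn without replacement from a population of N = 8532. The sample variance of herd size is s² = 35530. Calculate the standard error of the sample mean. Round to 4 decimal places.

5.5879

Under SRS without replacement, Var(ȳ) = (1 − f)·s²/n with f = n/N = 1004/8532 = 0.11767464.
Var(ȳ) = (1 − 0.11767464)·35530/1004 = 0.88232536·35.388446 = 31.224124.
SE(ȳ) = √(31.224124) = 5.5879.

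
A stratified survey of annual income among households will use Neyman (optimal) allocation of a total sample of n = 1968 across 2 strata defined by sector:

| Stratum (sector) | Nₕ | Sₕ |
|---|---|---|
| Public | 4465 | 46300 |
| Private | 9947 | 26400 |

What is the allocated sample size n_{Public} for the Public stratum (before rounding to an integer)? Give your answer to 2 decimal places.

866.86

Neyman allocation: nₕ = n·NₕSₕ / Σⱼ NⱼSⱼ.
Σ NⱼSⱼ = 4465·46300 + 9947·26400 = 4.693303 × 10^8.
n_{Public} = 1968·4465·46300 / (4.693303 × 10^8) = 866.86.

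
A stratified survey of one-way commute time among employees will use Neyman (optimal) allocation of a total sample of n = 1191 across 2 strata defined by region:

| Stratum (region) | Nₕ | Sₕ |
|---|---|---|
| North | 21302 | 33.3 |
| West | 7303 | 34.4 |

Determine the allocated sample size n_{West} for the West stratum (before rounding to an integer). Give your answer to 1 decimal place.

Neyman allocation: nₕ = n·NₕSₕ / Σⱼ NⱼSⱼ.
Σ NⱼSⱼ = 21302·33.3 + 7303·34.4 = 960579.8.
n_{West} = 1191·7303·34.4 / 960579.8 = 311.5.

311.5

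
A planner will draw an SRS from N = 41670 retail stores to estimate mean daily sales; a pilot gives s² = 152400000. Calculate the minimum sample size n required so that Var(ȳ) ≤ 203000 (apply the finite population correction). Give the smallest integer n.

Without fpc, n₀ = s²/D = 152400000/203000 = 750.7389.
With fpc, (1 − n/N)·s²/n ≤ D requires n ≥ n₀/(1 + n₀/N) = 750.7389/(1 + 750.7389/41670) = 737.4527.
Rounding up, n = 738.

738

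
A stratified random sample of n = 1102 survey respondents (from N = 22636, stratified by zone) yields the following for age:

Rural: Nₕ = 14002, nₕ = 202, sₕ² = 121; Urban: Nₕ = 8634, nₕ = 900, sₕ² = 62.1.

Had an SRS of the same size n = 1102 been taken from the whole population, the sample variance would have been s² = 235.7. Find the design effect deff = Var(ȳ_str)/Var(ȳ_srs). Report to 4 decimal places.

Var(ȳ_str) = Σ Wₕ²(1−fₕ)sₕ²/nₕ with Wₕ = Nₕ/22636:
  Rural: (14002/22636)²·(1−202/14002)·121/202 = 0.22589353
  Urban: (8634/22636)²·(1−900/8634)·62.1/900 = 0.0089921995
  → Var(ȳ_str) = 0.23488573.
Var(ȳ_srs) = (1 − 1102/22636)·235.7/1102 = 0.20347123.
deff = 0.23488573 / 0.20347123 = 1.1544.

1.1544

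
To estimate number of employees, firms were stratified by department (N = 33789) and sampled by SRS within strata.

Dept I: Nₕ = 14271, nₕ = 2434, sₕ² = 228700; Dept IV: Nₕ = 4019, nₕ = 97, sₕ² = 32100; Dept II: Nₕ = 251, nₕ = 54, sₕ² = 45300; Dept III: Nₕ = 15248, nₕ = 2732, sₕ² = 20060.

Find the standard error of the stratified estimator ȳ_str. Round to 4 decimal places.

4.4424

Var(ȳ_str) = Σₕ Wₕ²(1 − fₕ)sₕ²/nₕ with Wₕ = Nₕ/N, N = 33789.
Dept I: Wₕ = 0.42235639; term = 0.42235639²·(1 − 0.17055567)·228700/2434 = 13.902438.
Dept IV: Wₕ = 0.11894404; term = 0.11894404²·(1 − 0.02413536)·32100/97 = 4.5688638.
Dept II: Wₕ = 0.00742845; term = 0.00742845²·(1 − 0.21513944)·45300/54 = 0.036332369.
Dept III: Wₕ = 0.45127112; term = 0.45127112²·(1 − 0.17917104)·20060/2732 = 1.227377.
Sum = 19.735011.
SE = √(19.735011) = 4.4424.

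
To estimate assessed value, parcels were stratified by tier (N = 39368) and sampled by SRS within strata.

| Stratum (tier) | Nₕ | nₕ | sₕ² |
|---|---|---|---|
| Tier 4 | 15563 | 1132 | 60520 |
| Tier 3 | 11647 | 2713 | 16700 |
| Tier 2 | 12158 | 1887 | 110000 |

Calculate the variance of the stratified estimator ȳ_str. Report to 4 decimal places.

12.8575

Var(ȳ_str) = Σₕ Wₕ²(1 − fₕ)sₕ²/nₕ with Wₕ = Nₕ/N, N = 39368.
Tier 4: Wₕ = 0.39532107; term = 0.39532107²·(1 − 0.07273662)·60520/1132 = 7.747392.
Tier 3: Wₕ = 0.29584942; term = 0.29584942²·(1 − 0.23293552)·16700/2713 = 0.41327582.
Tier 2: Wₕ = 0.30882951; term = 0.30882951²·(1 − 0.15520645)·110000/1887 = 4.6968744.
Sum = 12.857542.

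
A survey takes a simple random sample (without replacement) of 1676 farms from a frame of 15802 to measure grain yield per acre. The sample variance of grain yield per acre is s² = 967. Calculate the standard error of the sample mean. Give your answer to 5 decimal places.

0.71817

Under SRS without replacement, Var(ȳ) = (1 − f)·s²/n with f = n/N = 1676/15802 = 0.10606252.
Var(ȳ) = (1 − 0.10606252)·967/1676 = 0.89393748·0.57696897 = 0.51577419.
SE(ȳ) = √(0.51577419) = 0.71817.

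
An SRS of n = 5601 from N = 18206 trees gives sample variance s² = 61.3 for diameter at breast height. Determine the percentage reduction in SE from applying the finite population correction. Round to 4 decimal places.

16.7922

f = n/N = 5601/18206 = 0.30764583.
SE_no-fpc = √(s²/n) = 0.10461584; SE_fpc = √((1−f)s²/n) = 0.087048563.
Ratio = √(1−f) = 0.83207822. Reduction = 100·(1 − 0.83207822) = 16.7922%.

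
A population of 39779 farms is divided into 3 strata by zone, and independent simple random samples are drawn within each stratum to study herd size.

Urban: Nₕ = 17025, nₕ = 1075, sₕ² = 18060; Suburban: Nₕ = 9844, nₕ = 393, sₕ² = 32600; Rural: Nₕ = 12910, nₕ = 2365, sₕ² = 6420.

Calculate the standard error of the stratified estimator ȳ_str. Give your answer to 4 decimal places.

Var(ȳ_str) = Σₕ Wₕ²(1 − fₕ)sₕ²/nₕ with Wₕ = Nₕ/N, N = 39779.
Urban: Wₕ = 0.42798964; term = 0.42798964²·(1 − 0.06314244)·18060/1075 = 2.8830314.
Suburban: Wₕ = 0.24746726; term = 0.24746726²·(1 − 0.03992280)·32600/393 = 4.8771565.
Rural: Wₕ = 0.32454310; term = 0.32454310²·(1 − 0.18319132)·6420/2365 = 0.23354415.
Sum = 7.9937321.
SE = √(7.9937321) = 2.8273.

2.8273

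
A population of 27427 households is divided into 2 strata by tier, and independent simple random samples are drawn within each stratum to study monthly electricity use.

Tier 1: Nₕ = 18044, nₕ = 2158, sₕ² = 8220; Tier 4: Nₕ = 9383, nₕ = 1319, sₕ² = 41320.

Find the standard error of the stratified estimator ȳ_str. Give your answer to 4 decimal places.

2.1453

Var(ȳ_str) = Σₕ Wₕ²(1 − fₕ)sₕ²/nₕ with Wₕ = Nₕ/N, N = 27427.
Tier 1: Wₕ = 0.65789186; term = 0.65789186²·(1 − 0.11959654)·8220/2158 = 1.4514803.
Tier 4: Wₕ = 0.34210814; term = 0.34210814²·(1 − 0.14057338)·41320/1319 = 3.1510199.
Sum = 4.6025002.
SE = √(4.6025002) = 2.1453.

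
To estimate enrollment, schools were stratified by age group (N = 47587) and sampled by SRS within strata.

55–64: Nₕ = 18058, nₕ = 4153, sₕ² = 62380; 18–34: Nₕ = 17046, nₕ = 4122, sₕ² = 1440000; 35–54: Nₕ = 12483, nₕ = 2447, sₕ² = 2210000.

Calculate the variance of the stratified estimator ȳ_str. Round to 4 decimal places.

Var(ȳ_str) = Σₕ Wₕ²(1 − fₕ)sₕ²/nₕ with Wₕ = Nₕ/N, N = 47587.
55–64: Wₕ = 0.37947339; term = 0.37947339²·(1 − 0.22998117)·62380/4153 = 1.6655107.
18–34: Wₕ = 0.35820707; term = 0.35820707²·(1 − 0.24181626)·1440000/4122 = 33.985783.
35–54: Wₕ = 0.26231954; term = 0.26231954²·(1 − 0.19602660)·2210000/2447 = 49.964469.
Sum = 85.615763.

85.6158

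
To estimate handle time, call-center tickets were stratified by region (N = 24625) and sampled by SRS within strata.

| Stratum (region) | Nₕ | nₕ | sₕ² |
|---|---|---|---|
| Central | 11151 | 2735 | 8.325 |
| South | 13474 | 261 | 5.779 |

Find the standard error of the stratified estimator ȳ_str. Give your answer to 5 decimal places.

0.08350

Var(ȳ_str) = Σₕ Wₕ²(1 − fₕ)sₕ²/nₕ with Wₕ = Nₕ/N, N = 24625.
Central: Wₕ = 0.45283249; term = 0.45283249²·(1 − 0.24526948)·8.325/2735 = 4.7107925 × 10^-4.
South: Wₕ = 0.54716751; term = 0.54716751²·(1 − 0.01937064)·5.779/261 = 0.0065006635.
Sum = 0.0069717428.
SE = √(0.0069717428) = 0.08350.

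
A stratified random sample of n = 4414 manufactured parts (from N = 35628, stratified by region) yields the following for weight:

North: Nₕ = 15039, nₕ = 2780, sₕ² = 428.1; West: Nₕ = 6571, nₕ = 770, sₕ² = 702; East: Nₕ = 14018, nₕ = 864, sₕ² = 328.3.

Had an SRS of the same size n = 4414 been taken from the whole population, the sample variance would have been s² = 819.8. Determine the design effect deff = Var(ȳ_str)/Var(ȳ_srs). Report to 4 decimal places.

Var(ȳ_str) = Σ Wₕ²(1−fₕ)sₕ²/nₕ with Wₕ = Nₕ/35628:
  North: (15039/35628)²·(1−2780/15039)·428.1/2780 = 0.022366166
  West: (6571/35628)²·(1−770/6571)·702/770 = 0.027377755
  East: (14018/35628)²·(1−864/14018)·328.3/864 = 0.05519734
  → Var(ȳ_str) = 0.10494126.
Var(ȳ_srs) = (1 − 4414/35628)·819.8/4414 = 0.16271724.
deff = 0.10494126 / 0.16271724 = 0.6449.

0.6449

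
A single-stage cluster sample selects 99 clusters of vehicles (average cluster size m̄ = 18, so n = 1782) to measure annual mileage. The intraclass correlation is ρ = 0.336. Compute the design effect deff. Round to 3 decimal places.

6.712

deff = 1 + (18 − 1)·0.336 = 1 + 5.712 = 6.712.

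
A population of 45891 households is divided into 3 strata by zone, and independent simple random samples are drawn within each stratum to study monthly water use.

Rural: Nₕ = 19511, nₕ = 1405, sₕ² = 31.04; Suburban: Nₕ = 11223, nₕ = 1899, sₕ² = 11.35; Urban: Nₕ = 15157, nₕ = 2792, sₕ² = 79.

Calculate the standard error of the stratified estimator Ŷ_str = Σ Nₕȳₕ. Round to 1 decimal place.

3705.8

Var(Ŷ_str) = Σₕ Nₕ²(1 − fₕ)sₕ²/nₕ.
Rural: 19511²·(1 − 1405/19511)·31.04/1405 = 7.8045422 × 10^6.
Suburban: 11223²·(1 − 1899/11223)·11.35/1899 = 625434.92.
Urban: 15157²·(1 − 2792/15157)·79/2792 = 5.3029685 × 10^6.
Sum = 1.3732946 × 10^7.
SE = √(1.3732946 × 10^7) = 3705.8.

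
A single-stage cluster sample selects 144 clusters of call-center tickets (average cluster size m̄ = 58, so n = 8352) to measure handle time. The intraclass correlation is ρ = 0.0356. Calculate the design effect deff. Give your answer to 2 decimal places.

deff = 1 + (58 − 1)·0.0356 = 1 + 2.0292 = 3.0292.

3.03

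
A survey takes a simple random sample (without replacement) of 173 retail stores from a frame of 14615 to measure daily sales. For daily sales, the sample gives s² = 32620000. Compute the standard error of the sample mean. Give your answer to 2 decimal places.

Under SRS without replacement, Var(ȳ) = (1 − f)·s²/n with f = n/N = 173/14615 = 0.01183715.
Var(ȳ) = (1 − 0.01183715)·32620000/173 = 0.98816285·188554.91 = 186322.96.
SE(ȳ) = √(186322.96) = 431.65.

431.65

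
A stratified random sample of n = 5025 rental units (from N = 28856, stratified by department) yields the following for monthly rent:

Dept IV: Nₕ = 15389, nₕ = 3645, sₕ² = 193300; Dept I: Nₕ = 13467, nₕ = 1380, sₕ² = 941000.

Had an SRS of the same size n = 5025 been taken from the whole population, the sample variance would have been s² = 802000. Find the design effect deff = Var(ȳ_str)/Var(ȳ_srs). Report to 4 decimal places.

Var(ȳ_str) = Σ Wₕ²(1−fₕ)sₕ²/nₕ with Wₕ = Nₕ/28856:
  Dept IV: (15389/28856)²·(1−3645/15389)·193300/3645 = 11.510349
  Dept I: (13467/28856)²·(1−1380/13467)·941000/1380 = 133.29924
  → Var(ȳ_str) = 144.80959.
Var(ȳ_srs) = (1 − 5025/28856)·802000/5025 = 131.80881.
deff = 144.80959 / 131.80881 = 1.0986.

1.0986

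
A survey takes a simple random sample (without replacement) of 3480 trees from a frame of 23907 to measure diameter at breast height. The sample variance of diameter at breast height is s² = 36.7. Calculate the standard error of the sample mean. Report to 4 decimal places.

Under SRS without replacement, Var(ȳ) = (1 − f)·s²/n with f = n/N = 3480/23907 = 0.14556406.
Var(ȳ) = (1 − 0.14556406)·36.7/3480 = 0.85443594·0.010545977 = 0.0090108618.
SE(ȳ) = √(0.0090108618) = 0.0949.

0.0949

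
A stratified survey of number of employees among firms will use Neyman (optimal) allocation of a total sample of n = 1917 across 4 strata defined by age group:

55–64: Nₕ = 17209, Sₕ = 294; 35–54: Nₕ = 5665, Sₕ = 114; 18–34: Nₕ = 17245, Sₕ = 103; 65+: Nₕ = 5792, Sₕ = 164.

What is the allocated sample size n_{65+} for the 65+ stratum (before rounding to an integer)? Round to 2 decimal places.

Neyman allocation: nₕ = n·NₕSₕ / Σⱼ NⱼSⱼ.
Σ NⱼSⱼ = 17209·294 + 5665·114 + 17245·103 + 5792·164 = 8.431379 × 10^6.
n_{65+} = 1917·5792·164 / (8.431379 × 10^6) = 215.97.

215.97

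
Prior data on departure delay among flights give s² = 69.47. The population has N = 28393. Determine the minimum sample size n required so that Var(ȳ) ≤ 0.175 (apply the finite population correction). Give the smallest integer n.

392

Without fpc, n₀ = s²/D = 69.47/0.175 = 396.9714.
With fpc, (1 − n/N)·s²/n ≤ D requires n ≥ n₀/(1 + n₀/N) = 396.9714/(1 + 396.9714/28393) = 391.4977.
Rounding up, n = 392.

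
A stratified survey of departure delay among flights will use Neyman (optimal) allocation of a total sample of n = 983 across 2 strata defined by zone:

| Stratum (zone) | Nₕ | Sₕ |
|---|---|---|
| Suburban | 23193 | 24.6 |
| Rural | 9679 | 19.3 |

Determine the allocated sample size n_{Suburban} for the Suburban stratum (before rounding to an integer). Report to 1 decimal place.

Neyman allocation: nₕ = n·NₕSₕ / Σⱼ NⱼSⱼ.
Σ NⱼSⱼ = 23193·24.6 + 9679·19.3 = 757352.5.
n_{Suburban} = 983·23193·24.6 / 757352.5 = 740.5.

740.5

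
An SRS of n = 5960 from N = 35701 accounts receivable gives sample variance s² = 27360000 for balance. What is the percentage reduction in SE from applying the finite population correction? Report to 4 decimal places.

f = n/N = 5960/35701 = 0.16694210.
SE_no-fpc = √(s²/n) = 67.753996; SE_fpc = √((1−f)s²/n) = 61.840431.
Ratio = √(1−f) = 0.91272005. Reduction = 100·(1 − 0.91272005) = 8.7280%.

8.7280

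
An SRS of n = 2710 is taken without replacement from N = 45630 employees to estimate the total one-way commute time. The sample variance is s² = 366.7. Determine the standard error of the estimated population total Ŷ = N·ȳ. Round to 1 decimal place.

Var(Ŷ) = N²·Var(ȳ) = N²·(1 − n/N)·s²/n.
f = 2710/45630 = 0.05939075; Var(ȳ) = 0.94060925·366.7/2710 = 0.12727727.
Var(Ŷ) = 45630² · 0.12727727 = 2.6500361 × 10^8.
SE(Ŷ) = √(2.6500361 × 10^8) = 16278.9.

16278.9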